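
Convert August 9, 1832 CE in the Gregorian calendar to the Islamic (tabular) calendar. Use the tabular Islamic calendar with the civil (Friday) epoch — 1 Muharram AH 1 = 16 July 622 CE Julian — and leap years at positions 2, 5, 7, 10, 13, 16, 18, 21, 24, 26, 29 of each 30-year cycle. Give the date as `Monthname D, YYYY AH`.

Rabi' al-Awwal 12, 1248 AH

Both dates share Julian Day Number 2390405; in the tabular Islamic calendar that is 12 Rabi' al-Awwal 1248 AH.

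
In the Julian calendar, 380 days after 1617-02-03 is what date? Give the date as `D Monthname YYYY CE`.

The starting date is JDN 2311701; 2311701 + 380 = 2312081.
JDN 2312081 corresponds to 18 February 1618 CE.

18 February 1618 CE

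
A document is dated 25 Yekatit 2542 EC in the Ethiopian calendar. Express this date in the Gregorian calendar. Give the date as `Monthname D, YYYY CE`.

March 8, 2550 CE

Julian Day Number of the source date = 2652495.
Converting JDN 2652495 to the Gregorian calendar gives 8 March 2550 CE.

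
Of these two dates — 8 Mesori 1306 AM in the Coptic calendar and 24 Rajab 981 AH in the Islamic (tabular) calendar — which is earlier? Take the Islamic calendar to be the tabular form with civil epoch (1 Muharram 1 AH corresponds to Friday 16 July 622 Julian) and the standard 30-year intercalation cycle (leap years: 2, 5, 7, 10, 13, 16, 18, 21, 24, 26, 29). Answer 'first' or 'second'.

Converting both to JDN: 2302018 vs 2295919; the smaller is the second.

second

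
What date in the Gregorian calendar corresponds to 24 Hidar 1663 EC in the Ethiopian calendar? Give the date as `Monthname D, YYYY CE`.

November 30, 1670 CE

Both dates share Julian Day Number 2331349; in the Gregorian calendar that is 30 November 1670 CE.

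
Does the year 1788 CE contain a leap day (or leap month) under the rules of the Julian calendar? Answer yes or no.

yes

1788 mod 4 = 0, so it is a leap year in the Julian calendar.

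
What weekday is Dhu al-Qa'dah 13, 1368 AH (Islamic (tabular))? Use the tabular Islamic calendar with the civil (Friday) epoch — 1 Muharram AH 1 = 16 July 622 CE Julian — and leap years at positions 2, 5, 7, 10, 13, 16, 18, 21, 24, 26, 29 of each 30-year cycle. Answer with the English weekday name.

Equivalently 6 September 1949 Gregorian, JDN 2433166.
JDN 2433166 mod 7 = 1, and JDN 0 was a Monday, so this is a Tuesday.

Tuesday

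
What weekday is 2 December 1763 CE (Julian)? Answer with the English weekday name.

In the Gregorian calendar this is 13 December 1763 (JDN 2365329).
JDN 2365329 mod 7 = 1, and JDN 0 was a Monday, so this is a Tuesday.

Tuesday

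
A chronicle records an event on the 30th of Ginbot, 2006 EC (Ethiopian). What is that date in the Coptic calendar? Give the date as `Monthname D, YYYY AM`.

The source date corresponds to 7 June 2014 in the Gregorian calendar (JDN 2456816).
That day falls on 30 Pashons 1730 AM in the Coptic calendar.

Pashons 30, 1730 AM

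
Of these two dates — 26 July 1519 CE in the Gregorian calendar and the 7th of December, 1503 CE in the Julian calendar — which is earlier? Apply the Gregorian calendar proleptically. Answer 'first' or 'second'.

The two dates have Julian Day Numbers 2276069 and 2270369 respectively.
Since 2270369 < 2276069, the second date comes first.

second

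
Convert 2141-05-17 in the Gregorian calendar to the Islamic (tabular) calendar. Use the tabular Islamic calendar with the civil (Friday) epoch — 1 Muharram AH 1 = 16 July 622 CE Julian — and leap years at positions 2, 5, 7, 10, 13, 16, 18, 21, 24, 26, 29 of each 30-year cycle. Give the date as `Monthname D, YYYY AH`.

Jumada al-Thani 10, 1566 AH

Julian Day Number of the source date = 2503181.
Converting JDN 2503181 to the tabular Islamic calendar gives 10 Jumada al-Thani 1566 AH.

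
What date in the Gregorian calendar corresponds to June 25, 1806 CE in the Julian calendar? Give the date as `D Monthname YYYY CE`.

7 July 1806 CE

For dates in this range the Gregorian date is 12 days ahead of the Julian.
25 June 1806 Julian + 12 days → 7 July 1806 Gregorian.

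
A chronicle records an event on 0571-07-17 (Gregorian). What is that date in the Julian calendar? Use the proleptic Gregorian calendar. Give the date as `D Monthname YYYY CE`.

15 July 571 CE

At this point the Julian calendar is 2 days behind the Gregorian.
17 July 571 Gregorian − 2 days → 15 July 571 Julian.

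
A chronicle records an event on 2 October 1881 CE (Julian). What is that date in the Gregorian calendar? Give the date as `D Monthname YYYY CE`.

14 October 1881 CE

The Julian–Gregorian offset here is 12 days (Julian trailing).
2 October 1881 Julian + 12 days → 14 October 1881 Gregorian.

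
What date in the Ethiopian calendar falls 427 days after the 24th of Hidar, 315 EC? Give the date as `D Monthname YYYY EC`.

25 Tir 316 EC

Counting 427 days forward from JDN 1838992 reaches JDN 1839419, which is 25 Tir 316 EC.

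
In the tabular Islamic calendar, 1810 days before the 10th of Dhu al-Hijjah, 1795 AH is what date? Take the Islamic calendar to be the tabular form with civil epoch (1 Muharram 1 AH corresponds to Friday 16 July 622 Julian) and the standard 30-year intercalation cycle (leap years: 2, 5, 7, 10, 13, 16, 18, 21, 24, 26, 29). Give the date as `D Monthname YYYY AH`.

Counting 1810 days back from JDN 2584508 reaches JDN 2582698, which is 2 Dhu al-Qa'dah 1790 AH.

2 Dhu al-Qa'dah 1790 AH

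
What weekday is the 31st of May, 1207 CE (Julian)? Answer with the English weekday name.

This is JDN 2162065 (7 June 1207 Gregorian).
2162065 ≡ 3 (mod 7); counting from Monday = 0 gives Thursday.

Thursday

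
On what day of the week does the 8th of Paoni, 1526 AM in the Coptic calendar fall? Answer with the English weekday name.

Equivalently 14 June 1810 Gregorian, JDN 2382313.
JDN 2382313 mod 7 = 3, and JDN 0 was a Monday, so this is a Thursday.

Thursday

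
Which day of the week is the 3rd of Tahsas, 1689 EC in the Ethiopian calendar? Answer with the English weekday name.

Sunday

In the Gregorian calendar this is 9 December 1696 (JDN 2340855).
JDN 2340855 mod 7 = 6, and JDN 0 was a Monday, so this is a Sunday.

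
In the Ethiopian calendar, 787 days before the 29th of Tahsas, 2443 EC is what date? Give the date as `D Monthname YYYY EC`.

Counting 787 days back from JDN 2616279 reaches JDN 2615492, which is 2 Hidar 2441 EC.

2 Hidar 2441 EC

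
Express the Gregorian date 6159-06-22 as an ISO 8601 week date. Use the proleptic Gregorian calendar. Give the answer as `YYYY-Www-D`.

The weekday is Friday (ISO weekday 5).
That Friday belongs to ISO week 25 of ISO year 6159.

6159-W25-5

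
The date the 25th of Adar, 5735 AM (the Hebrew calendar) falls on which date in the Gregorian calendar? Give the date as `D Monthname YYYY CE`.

Both dates share Julian Day Number 2442480; in the Gregorian calendar that is 8 March 1975 CE.

8 March 1975 CE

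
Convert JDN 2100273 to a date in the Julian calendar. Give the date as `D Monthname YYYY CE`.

JDN 2100273 is 2 April 1038 in the proleptic Gregorian calendar.
In the Julian calendar that day is 27 March 1038 CE.

27 March 1038 CE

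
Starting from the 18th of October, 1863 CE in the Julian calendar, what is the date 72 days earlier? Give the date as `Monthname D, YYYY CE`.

August 7, 1863 CE

JDN of the 18th of October, 1863 CE = 2401809.
2401809 − 72 = 2401737.
JDN 2401737 in the Julian calendar is August 7, 1863 CE.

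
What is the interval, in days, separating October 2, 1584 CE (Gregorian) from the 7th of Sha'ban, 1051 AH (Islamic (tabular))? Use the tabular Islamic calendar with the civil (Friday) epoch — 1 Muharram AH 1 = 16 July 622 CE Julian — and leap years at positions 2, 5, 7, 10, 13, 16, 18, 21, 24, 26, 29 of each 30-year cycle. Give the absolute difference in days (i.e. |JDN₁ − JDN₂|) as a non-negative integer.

JDN of the first date = 2299879.
JDN of the second date = 2320738.
|2320738 − 2299879| = 20859.

20859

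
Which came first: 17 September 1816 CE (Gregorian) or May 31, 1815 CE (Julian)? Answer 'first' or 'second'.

First date → JDN 2384600; second date → JDN 2384137.
JDN 2384137 < JDN 2384600, so the second date is earlier.

second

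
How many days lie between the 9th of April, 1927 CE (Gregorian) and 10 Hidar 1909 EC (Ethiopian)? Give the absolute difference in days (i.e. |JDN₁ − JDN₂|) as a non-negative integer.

JDN of the first date = 2424980.
JDN of the second date = 2421187.
|2421187 − 2424980| = 3793.

3793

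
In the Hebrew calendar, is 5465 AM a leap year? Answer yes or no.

no

Hebrew year 5465 is year 12 of its 19-year Metonic cycle; leap years are at positions 3, 6, 8, 11, 14, 17, 19, so it is a common year (12 months).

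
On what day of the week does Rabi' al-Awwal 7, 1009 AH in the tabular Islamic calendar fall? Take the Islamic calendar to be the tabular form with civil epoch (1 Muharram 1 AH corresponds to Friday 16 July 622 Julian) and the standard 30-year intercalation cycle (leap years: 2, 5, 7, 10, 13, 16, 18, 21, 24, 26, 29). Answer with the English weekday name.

Saturday

In the Gregorian calendar this is 16 September 1600 (JDN 2305707).
2305707 ≡ 5 (mod 7); counting from Monday = 0 gives Saturday.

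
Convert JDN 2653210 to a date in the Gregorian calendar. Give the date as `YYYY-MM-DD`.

Counting from JDN 2299161 = 15 Oct 1582 gives an offset of 354049 days.

2552-02-21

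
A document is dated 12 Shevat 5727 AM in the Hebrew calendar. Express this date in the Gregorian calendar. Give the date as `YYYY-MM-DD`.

Julian Day Number of the source date = 2439514.
Converting JDN 2439514 to the Gregorian calendar gives 23 January 1967 CE.

1967-01-23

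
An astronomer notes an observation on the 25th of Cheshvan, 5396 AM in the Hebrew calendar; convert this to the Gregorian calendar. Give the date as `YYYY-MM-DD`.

1635-11-06

Julian Day Number of the source date = 2318541.
Converting JDN 2318541 to the Gregorian calendar gives 6 November 1635 CE.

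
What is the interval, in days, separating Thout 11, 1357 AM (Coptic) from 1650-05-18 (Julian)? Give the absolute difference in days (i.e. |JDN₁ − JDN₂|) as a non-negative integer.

3539

First date → JDN 2320319; second date → JDN 2323858.
The interval is |2320319 − 2323858| = 3539 days.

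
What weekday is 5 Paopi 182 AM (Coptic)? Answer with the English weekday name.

Saturday

In the proleptic Gregorian calendar this is 3 October 465 (JDN 1891174).
JDN 1891174 mod 7 = 5, and JDN 0 was a Monday, so this is a Saturday.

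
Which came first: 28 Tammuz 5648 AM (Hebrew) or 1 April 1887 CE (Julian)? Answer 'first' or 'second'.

second

First date → JDN 2410826; second date → JDN 2410375.
JDN 2410375 < JDN 2410826, so the second date is earlier.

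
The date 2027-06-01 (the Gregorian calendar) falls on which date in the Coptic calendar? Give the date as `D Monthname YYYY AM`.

Both dates share Julian Day Number 2461558; in the Coptic calendar that is 24 Pashons 1743 AM.

24 Pashons 1743 AM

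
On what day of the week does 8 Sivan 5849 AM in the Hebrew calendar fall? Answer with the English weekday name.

Tuesday

Equivalently 17 May 2089 Gregorian, JDN 2484189.
JDN 2484189 mod 7 = 1, and JDN 0 was a Monday, so this is a Tuesday.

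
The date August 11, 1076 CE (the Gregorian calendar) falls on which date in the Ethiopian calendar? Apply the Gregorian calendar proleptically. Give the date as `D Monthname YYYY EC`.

12 Nehase 1068 EC

Julian Day Number of the source date = 2114284.
Converting JDN 2114284 to the Ethiopian calendar gives 12 Nehase 1068 EC.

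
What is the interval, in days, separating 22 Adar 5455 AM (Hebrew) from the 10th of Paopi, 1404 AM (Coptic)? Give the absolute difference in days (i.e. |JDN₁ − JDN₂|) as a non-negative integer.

First date → JDN 2340214; second date → JDN 2337515.
The interval is |2340214 − 2337515| = 2699 days.

2699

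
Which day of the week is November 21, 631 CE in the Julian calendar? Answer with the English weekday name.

Thursday

Equivalently 24 November 631 Gregorian, JDN 1951855.
Since JDN mod 7 = 3 (0 = Monday), the day is Thursday.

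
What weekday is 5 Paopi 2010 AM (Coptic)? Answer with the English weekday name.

Equivalently 17 October 2293 Gregorian, JDN 2558851.
2558851 ≡ 1 (mod 7); counting from Monday = 0 gives Tuesday.

Tuesday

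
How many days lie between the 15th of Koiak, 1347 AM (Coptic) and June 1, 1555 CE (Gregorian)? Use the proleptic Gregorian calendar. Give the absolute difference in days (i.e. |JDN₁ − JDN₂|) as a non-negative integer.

JDN of the first date = 2316760.
JDN of the second date = 2289163.
|2289163 − 2316760| = 27597.

27597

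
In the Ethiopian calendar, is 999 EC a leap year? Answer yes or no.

yes

999 mod 4 = 3; in the Ethiopian calendar a year is leap when year mod 4 = 3, so it is a leap year.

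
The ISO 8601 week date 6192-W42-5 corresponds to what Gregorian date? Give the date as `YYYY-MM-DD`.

ISO week 1 of 6192 is the week containing the first Thursday of 6192.
Week 42, day 5 (Friday) lands on 6192-10-19.

6192-10-19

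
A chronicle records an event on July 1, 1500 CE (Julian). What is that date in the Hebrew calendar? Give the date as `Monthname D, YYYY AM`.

Both dates share Julian Day Number 2269115; in the Hebrew calendar that is 5 Av 5260 AM.

Av 5, 5260 AM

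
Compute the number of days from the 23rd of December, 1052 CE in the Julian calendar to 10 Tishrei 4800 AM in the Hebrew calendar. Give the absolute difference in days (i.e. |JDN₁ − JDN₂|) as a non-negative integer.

First date → JDN 2105658; second date → JDN 2100826.
The interval is |2105658 − 2100826| = 4832 days.

4832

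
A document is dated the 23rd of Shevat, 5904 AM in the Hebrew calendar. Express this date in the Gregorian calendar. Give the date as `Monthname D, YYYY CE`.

January 28, 2144 CE

Julian Day Number of the source date = 2504167.
Converting JDN 2504167 to the Gregorian calendar gives 28 January 2144 CE.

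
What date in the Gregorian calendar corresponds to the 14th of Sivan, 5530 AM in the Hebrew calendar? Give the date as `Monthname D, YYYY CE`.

June 7, 1770 CE

Julian Day Number of the source date = 2367697.
Converting JDN 2367697 to the Gregorian calendar gives 7 June 1770 CE.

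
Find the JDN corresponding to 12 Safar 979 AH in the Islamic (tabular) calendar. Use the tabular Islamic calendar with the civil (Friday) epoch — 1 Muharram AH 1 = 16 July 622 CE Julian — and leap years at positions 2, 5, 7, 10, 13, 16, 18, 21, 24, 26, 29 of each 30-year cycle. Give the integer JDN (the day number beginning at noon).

2295052

In the proleptic Gregorian calendar the same day is 16 July 1571.
JDN 2299161 is 15 October 1582 CE (Gregorian); the target day is −4109 days from there, so JDN = 2295052.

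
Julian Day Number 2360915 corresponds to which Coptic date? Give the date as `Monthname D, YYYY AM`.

Hathor 4, 1468 AM

The Gregorian equivalent of JDN 2360915 is 12 November 1751.
In the Coptic calendar that day is Hathor 4, 1468 AM.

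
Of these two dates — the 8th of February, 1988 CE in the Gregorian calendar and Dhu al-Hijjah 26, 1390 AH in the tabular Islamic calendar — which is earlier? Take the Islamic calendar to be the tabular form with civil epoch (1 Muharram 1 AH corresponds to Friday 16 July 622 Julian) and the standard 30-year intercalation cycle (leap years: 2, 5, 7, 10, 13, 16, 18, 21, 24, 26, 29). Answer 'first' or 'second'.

First date → JDN 2447200; second date → JDN 2441005.
JDN 2441005 < JDN 2447200, so the second date is earlier.

second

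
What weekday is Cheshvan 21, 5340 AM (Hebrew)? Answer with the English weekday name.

Tuesday

Equivalently 20 November 1579 Gregorian, JDN 2298101.
Since JDN mod 7 = 1 (0 = Monday), the day is Tuesday.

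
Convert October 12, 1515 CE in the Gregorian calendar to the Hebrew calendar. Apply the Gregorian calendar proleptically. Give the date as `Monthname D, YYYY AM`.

Both dates share Julian Day Number 2274686; in the Hebrew calendar that is 23 Tishrei 5276 AM.

Tishrei 23, 5276 AM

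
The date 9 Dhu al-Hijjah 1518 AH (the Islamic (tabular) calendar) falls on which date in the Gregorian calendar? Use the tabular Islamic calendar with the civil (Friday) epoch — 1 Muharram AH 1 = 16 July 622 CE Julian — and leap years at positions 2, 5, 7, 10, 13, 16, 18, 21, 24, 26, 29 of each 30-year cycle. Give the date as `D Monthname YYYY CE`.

Both dates share Julian Day Number 2486347; in the Gregorian calendar that is 14 April 2095 CE.

14 April 2095 CE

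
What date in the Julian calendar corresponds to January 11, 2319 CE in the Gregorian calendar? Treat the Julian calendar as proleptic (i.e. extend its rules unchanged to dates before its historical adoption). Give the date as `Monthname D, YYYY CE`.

At this point the Julian calendar is 16 days behind the Gregorian.
11 January 2319 Gregorian − 16 days → 26 December 2318 Julian.

December 26, 2318 CE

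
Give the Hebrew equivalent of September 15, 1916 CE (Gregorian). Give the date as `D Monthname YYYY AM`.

17 Elul 5676 AM

Both dates share Julian Day Number 2421122; in the Hebrew calendar that is 17 Elul 5676 AM.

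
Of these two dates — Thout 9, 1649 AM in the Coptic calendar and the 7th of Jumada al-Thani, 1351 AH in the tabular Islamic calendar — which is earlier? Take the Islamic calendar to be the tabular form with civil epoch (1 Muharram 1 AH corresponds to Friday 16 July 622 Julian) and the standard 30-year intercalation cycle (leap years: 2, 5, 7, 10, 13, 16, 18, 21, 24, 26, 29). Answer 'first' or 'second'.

first

The two dates have Julian Day Numbers 2426970 and 2426989 respectively.
Since 2426970 < 2426989, the first date comes first.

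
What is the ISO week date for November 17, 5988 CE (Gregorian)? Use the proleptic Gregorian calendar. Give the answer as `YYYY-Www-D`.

5988-W46-4

The weekday is Thursday (ISO weekday 4).
That Thursday belongs to ISO week 46 of ISO year 5988.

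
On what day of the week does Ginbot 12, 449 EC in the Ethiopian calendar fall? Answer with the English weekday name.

This is JDN 1888104 (8 May 457 Gregorian).
1888104 ≡ 1 (mod 7); counting from Monday = 0 gives Tuesday.

Tuesday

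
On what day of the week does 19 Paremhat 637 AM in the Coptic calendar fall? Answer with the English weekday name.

This is JDN 2057527 (20 March 921 Gregorian).
Since JDN mod 7 = 3 (0 = Monday), the day is Thursday.

Thursday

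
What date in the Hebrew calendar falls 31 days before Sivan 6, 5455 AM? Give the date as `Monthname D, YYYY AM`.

Counting 31 days back from JDN 2340286 reaches JDN 2340255, which is Iyar 4, 5455 AM.

Iyar 4, 5455 AM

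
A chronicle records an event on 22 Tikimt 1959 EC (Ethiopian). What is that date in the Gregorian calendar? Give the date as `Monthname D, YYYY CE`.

Julian Day Number of the source date = 2439431.
Converting JDN 2439431 to the Gregorian calendar gives 1 November 1966 CE.

November 1, 1966 CE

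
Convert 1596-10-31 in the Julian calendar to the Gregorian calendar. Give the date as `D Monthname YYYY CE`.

At this point the Julian calendar is 10 days behind the Gregorian.
31 October 1596 Julian + 10 days → 10 November 1596 Gregorian.

10 November 1596 CE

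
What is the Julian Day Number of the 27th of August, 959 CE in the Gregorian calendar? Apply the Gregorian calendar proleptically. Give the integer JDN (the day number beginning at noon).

2071566

JDN 2299161 is 15 October 1582 CE (Gregorian); the target day is −227595 days from there, so JDN = 2071566.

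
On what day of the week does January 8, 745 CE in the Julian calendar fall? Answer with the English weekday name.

Friday

Equivalently 12 January 745 Gregorian, JDN 1993177.
1993177 ≡ 4 (mod 7); counting from Monday = 0 gives Friday.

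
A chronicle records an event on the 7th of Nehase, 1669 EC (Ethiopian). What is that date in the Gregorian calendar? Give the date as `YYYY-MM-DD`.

1677-08-10

Julian Day Number of the source date = 2333794.
Converting JDN 2333794 to the Gregorian calendar gives 10 August 1677 CE.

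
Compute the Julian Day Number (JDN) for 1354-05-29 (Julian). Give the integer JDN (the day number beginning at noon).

2215755

Equivalently 6 June 1354 (proleptic Gregorian).
JDN 2400001 is 17 November 1858 CE (Gregorian), MJD 0; the target day is −184246 days from there, so JDN = 2215755.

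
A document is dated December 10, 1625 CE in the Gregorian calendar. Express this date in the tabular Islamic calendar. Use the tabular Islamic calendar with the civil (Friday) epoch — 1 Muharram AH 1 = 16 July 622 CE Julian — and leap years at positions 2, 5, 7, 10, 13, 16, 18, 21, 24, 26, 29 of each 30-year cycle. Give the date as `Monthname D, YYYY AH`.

Both dates share Julian Day Number 2314923; in the tabular Islamic calendar that is 10 Rabi' al-Awwal 1035 AH.

Rabi' al-Awwal 10, 1035 AH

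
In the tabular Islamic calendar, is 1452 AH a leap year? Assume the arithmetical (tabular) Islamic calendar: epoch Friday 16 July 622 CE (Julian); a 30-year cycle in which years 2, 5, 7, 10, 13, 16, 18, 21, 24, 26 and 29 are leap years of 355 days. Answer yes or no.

no

Year 1452 AH is year 12 of its 30-year cycle; leap positions are 2, 5, 7, 10, 13, 16, 18, 21, 24, 26, 29, so it is a common year (354 days).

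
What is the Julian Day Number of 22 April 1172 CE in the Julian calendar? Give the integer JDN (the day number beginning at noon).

2149243

In the proleptic Gregorian calendar the same day is 29 April 1172.
JDN 2451545 is 1 January 2000 CE (Gregorian); the target day is −302302 days from there, so JDN = 2149243.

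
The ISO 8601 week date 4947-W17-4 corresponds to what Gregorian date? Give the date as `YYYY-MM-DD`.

4947-04-27

ISO week 1 of 4947 is the week containing the first Thursday of 4947.
Week 17, day 4 (Thursday) lands on 4947-04-27.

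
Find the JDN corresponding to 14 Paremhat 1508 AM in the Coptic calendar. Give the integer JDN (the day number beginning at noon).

Equivalently 21 March 1792 (Gregorian).
JDN 2451545 is 1 January 2000 CE (Gregorian); the target day is −75890 days from there, so JDN = 2375655.

2375655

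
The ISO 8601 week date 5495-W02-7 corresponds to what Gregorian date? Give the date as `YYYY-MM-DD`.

ISO week 1 of 5495 is the week containing the first Thursday of 5495.
Week 2, day 7 (Sunday) lands on 5495-01-13.

5495-01-13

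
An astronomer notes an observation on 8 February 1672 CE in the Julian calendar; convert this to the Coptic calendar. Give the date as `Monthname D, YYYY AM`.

Meshir 13, 1388 AM

Both dates share Julian Day Number 2331794; in the Coptic calendar that is 13 Meshir 1388 AM.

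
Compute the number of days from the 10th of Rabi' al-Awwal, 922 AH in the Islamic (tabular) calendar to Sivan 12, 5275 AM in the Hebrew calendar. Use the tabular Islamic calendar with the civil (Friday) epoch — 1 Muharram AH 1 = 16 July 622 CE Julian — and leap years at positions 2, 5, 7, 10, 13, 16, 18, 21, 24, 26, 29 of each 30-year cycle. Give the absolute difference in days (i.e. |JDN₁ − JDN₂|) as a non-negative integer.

First date → JDN 2274880; second date → JDN 2274557.
The interval is |2274880 − 2274557| = 323 days.

323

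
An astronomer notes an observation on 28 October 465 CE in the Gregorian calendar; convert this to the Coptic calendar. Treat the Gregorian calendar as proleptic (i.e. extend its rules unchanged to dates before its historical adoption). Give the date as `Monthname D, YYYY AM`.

Julian Day Number of the source date = 1891199.
Converting JDN 1891199 to the Coptic calendar gives 30 Paopi 182 AM.

Paopi 30, 182 AM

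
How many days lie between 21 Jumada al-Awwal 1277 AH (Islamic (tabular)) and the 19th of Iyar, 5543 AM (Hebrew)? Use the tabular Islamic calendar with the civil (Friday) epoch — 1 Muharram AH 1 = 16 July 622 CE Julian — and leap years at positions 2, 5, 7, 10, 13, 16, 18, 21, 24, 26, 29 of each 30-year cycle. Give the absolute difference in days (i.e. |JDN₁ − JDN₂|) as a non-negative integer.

JDN of the first date = 2400750.
JDN of the second date = 2372428.
|2372428 − 2400750| = 28322.

28322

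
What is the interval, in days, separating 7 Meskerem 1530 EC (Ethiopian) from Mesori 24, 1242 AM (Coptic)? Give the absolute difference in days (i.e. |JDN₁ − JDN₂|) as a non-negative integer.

4036

First date → JDN 2282694; second date → JDN 2278658.
The interval is |2282694 − 2278658| = 4036 days.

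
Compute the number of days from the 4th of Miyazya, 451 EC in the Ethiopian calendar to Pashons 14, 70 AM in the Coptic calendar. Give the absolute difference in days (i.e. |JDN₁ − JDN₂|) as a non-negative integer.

First date → JDN 1888796; second date → JDN 1850485.
The interval is |1888796 − 1850485| = 38311 days.

38311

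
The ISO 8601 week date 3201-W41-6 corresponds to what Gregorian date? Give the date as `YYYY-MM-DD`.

ISO week 1 of 3201 is the week containing the first Thursday of 3201.
Week 41, day 6 (Saturday) lands on 3201-10-13.

3201-10-13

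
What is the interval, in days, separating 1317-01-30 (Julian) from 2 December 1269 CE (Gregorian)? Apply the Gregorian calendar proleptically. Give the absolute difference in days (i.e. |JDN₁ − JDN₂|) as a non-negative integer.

JDN of the first date = 2202122.
JDN of the second date = 2184889.
|2184889 − 2202122| = 17233.

17233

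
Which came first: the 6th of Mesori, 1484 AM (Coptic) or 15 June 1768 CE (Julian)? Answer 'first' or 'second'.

second

The two dates have Julian Day Numbers 2367031 and 2366986 respectively.
Since 2366986 < 2367031, the second date comes first.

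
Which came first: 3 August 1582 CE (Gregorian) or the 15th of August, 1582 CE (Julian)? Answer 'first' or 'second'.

Converting both to JDN: 2299088 vs 2299110; the smaller is the first.

first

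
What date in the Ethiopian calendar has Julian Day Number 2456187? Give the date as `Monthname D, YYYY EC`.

Meskerem 6, 2005 EC

The Gregorian equivalent of JDN 2456187 is 16 September 2012.
In the Ethiopian calendar that day is Meskerem 6, 2005 EC.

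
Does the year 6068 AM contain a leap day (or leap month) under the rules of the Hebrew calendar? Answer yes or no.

no

Hebrew year 6068 is year 7 of its 19-year Metonic cycle; leap years are at positions 3, 6, 8, 11, 14, 17, 19, so it is a common year (12 months).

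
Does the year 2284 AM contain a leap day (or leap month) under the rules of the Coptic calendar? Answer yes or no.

2284 mod 4 = 0; in the Coptic calendar a year is leap when year mod 4 = 3, so it is a common year.

no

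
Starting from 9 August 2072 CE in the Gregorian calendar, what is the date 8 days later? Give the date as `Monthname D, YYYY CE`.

JDN of 9 August 2072 CE = 2478064.
2478064 + 8 = 2478072.
JDN 2478072 in the Gregorian calendar is August 17, 2072 CE.

August 17, 2072 CE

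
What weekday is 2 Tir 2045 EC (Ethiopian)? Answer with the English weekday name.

This is JDN 2470913 (10 January 2053 Gregorian).
2470913 ≡ 4 (mod 7); counting from Monday = 0 gives Friday.

Friday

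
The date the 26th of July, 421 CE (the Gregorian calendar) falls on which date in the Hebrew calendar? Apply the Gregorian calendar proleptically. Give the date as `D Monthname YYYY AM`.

Both dates share Julian Day Number 1875034; in the Hebrew calendar that is 10 Av 4181 AM.

10 Av 4181 AM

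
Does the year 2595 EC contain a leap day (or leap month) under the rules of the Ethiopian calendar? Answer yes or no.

2595 mod 4 = 3; in the Ethiopian calendar a year is leap when year mod 4 = 3, so it is a leap year.

yes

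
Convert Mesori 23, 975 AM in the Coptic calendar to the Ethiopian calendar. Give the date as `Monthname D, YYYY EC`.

Nehase 23, 1251 EC

Both dates share Julian Day Number 2181135; in the Ethiopian calendar that is 23 Nehase 1251 EC.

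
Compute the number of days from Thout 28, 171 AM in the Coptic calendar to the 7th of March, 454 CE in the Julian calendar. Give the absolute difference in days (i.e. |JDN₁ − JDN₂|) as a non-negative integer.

JDN of the first date = 1887149.
JDN of the second date = 1886947.
|1886947 − 1887149| = 202.

202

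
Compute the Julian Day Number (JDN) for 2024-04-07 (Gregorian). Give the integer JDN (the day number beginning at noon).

JDN 2451545 is 1 January 2000 CE (Gregorian); the target day is +8863 days from there, so JDN = 2460408.

2460408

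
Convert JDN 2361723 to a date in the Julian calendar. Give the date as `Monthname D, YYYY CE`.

January 17, 1754 CE

The Gregorian equivalent of JDN 2361723 is 28 January 1754.
In the Julian calendar that day is January 17, 1754 CE.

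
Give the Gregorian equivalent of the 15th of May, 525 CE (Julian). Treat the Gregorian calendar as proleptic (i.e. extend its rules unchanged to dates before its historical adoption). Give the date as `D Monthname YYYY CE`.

For dates in this range the Gregorian date is 2 days ahead of the Julian.
15 May 525 Julian + 2 days → 17 May 525 Gregorian.

17 May 525 CE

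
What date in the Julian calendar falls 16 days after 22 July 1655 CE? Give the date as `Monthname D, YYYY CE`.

August 7, 1655 CE

JDN of 22 July 1655 CE = 2325749.
2325749 + 16 = 2325765.
JDN 2325765 in the Julian calendar is August 7, 1655 CE.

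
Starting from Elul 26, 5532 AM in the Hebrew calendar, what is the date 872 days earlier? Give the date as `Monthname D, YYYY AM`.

Counting 872 days back from JDN 2368537 reaches JDN 2367665, which is Iyar 11, 5530 AM.

Iyar 11, 5530 AM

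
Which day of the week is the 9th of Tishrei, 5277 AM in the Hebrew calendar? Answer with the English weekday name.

Friday

Equivalently 15 September 1516 Gregorian, JDN 2275025.
JDN 2275025 mod 7 = 4, and JDN 0 was a Monday, so this is a Friday.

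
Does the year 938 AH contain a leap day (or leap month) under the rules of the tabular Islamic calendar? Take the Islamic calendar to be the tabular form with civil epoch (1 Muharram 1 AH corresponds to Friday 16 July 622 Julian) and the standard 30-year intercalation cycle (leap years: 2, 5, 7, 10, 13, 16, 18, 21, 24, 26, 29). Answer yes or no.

no

Year 938 AH is year 8 of its 30-year cycle; leap positions are 2, 5, 7, 10, 13, 16, 18, 21, 24, 26, 29, so it is a common year (354 days).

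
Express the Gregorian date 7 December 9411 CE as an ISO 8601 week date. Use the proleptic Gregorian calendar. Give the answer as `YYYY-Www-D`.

9411-W49-6

The weekday is Saturday (ISO weekday 6).
That Saturday belongs to ISO week 49 of ISO year 9411.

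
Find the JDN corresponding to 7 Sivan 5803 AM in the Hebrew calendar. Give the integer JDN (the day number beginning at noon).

Equivalently 15 June 2043 (Gregorian).
JDN 2299161 is 15 October 1582 CE (Gregorian); the target day is +168255 days from there, so JDN = 2467416.

2467416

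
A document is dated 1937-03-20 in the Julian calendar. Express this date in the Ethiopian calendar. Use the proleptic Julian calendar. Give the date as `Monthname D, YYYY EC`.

The source date corresponds to 2 April 1937 in the Gregorian calendar (JDN 2428626).
That day falls on 24 Megabit 1929 EC in the Ethiopian calendar.

Megabit 24, 1929 EC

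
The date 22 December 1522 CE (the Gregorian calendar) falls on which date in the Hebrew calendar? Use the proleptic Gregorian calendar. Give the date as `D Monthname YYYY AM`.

23 Kislev 5283 AM

Both dates share Julian Day Number 2277314; in the Hebrew calendar that is 23 Kislev 5283 AM.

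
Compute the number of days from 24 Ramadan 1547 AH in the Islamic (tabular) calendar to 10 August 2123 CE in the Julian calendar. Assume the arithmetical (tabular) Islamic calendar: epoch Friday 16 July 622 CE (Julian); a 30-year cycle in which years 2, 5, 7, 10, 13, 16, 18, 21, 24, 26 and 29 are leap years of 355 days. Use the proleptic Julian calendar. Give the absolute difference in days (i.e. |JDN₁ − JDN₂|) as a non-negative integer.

155

JDN of the first date = 2496550.
JDN of the second date = 2496705.
|2496705 − 2496550| = 155.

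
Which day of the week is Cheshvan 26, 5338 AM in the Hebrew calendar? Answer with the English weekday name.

This is JDN 2297367 (16 November 1577 Gregorian).
Since JDN mod 7 = 2 (0 = Monday), the day is Wednesday.

Wednesday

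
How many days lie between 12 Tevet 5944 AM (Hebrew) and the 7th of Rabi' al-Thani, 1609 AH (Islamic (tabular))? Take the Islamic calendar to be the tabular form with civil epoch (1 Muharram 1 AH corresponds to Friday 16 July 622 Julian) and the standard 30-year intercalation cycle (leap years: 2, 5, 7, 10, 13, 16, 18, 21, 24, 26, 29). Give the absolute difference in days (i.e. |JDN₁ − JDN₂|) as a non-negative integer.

JDN of the first date = 2518745.
JDN of the second date = 2518357.
|2518357 − 2518745| = 388.

388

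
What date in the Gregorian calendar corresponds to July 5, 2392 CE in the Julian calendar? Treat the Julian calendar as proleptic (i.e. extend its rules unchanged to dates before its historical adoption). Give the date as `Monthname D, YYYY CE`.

July 21, 2392 CE

For dates in this range the Gregorian date is 16 days ahead of the Julian.
5 July 2392 Julian + 16 days → 21 July 2392 Gregorian.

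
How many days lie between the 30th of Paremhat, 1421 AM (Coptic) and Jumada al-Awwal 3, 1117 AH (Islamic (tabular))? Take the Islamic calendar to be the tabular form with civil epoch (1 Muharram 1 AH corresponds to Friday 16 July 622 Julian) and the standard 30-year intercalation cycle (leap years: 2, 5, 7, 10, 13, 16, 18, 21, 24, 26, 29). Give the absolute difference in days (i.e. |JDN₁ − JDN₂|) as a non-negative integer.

139

JDN of the first date = 2343894.
JDN of the second date = 2344033.
|2344033 − 2343894| = 139.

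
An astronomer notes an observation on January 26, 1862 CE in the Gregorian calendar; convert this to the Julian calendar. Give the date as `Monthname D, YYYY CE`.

At this point the Julian calendar is 12 days behind the Gregorian.
26 January 1862 Gregorian − 12 days → 14 January 1862 Julian.

January 14, 1862 CE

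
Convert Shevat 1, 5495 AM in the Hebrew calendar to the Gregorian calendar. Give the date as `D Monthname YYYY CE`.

Both dates share Julian Day Number 2354779; in the Gregorian calendar that is 24 January 1735 CE.

24 January 1735 CE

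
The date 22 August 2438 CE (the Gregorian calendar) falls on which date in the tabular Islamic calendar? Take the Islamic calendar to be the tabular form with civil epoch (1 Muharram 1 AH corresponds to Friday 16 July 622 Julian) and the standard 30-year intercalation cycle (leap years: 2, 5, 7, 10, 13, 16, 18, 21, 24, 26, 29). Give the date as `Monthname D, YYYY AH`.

Dhu al-Qa'dah 1, 1872 AH

Julian Day Number of the source date = 2611755.
Converting JDN 2611755 to the tabular Islamic calendar gives 1 Dhu al-Qa'dah 1872 AH.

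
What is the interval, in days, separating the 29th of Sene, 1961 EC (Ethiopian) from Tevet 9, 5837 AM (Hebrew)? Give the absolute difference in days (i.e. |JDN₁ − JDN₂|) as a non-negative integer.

39264

First date → JDN 2440409; second date → JDN 2479673.
The interval is |2440409 − 2479673| = 39264 days.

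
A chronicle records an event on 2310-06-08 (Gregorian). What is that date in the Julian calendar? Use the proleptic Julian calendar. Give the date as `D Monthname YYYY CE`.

23 May 2310 CE

For dates in this range the Gregorian date is 16 days ahead of the Julian.
8 June 2310 Gregorian − 16 days → 23 May 2310 Julian.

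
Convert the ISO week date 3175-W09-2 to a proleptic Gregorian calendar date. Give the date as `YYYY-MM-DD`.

ISO week 1 of 3175 is the week containing the first Thursday of 3175.
Week 9, day 2 (Tuesday) lands on 3175-02-25.

3175-02-25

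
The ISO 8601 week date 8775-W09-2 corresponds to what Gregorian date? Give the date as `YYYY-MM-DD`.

8775-02-25

ISO week 1 of 8775 is the week containing the first Thursday of 8775.
Week 9, day 2 (Tuesday) lands on 8775-02-25.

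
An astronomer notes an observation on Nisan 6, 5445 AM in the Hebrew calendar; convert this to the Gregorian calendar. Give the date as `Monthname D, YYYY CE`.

April 10, 1685 CE

Both dates share Julian Day Number 2336594; in the Gregorian calendar that is 10 April 1685 CE.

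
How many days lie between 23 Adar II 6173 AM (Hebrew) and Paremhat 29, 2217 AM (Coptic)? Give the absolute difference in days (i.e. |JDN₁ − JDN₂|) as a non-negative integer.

First date → JDN 2602475; second date → JDN 2634632.
The interval is |2602475 − 2634632| = 32157 days.

32157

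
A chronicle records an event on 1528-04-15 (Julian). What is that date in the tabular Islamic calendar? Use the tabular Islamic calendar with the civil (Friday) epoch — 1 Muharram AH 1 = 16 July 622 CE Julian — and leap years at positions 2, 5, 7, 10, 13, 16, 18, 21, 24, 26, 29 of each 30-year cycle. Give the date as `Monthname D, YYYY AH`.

Rajab 25, 934 AH

The source date corresponds to 25 April 1528 in the proleptic Gregorian calendar (JDN 2279265).
That day falls on 25 Rajab 934 AH in the tabular Islamic calendar.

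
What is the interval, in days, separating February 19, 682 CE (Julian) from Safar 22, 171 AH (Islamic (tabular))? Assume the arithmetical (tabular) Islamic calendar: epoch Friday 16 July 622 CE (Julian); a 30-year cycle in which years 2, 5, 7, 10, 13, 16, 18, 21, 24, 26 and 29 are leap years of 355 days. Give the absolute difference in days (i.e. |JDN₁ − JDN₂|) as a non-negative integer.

38525

First date → JDN 1970208; second date → JDN 2008733.
The interval is |1970208 − 2008733| = 38525 days.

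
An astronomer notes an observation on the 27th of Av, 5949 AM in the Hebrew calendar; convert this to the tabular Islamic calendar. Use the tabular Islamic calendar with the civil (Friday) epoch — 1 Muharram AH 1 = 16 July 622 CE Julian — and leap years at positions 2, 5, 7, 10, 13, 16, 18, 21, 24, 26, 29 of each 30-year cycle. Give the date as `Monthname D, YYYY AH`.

Safar 27, 1616 AH

The source date corresponds to 10 August 2189 in the Gregorian calendar (JDN 2520798).
That day falls on 27 Safar 1616 AH in the tabular Islamic calendar.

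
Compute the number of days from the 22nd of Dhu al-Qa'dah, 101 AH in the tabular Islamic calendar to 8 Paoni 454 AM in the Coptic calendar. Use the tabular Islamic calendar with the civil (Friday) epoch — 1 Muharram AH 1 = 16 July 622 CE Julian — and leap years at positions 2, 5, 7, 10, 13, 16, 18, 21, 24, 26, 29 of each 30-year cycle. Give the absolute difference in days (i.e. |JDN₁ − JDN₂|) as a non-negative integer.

JDN of the first date = 1984193.
JDN of the second date = 1990765.
|1990765 − 1984193| = 6572.

6572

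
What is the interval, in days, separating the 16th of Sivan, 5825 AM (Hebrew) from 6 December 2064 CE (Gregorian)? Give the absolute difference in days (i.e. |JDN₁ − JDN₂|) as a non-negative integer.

196

First date → JDN 2475457; second date → JDN 2475261.
The interval is |2475457 − 2475261| = 196 days.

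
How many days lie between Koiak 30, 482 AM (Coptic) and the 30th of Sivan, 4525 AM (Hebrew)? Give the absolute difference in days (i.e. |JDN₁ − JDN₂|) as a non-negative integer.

First date → JDN 2000834; second date → JDN 2000649.
The interval is |2000834 − 2000649| = 185 days.

185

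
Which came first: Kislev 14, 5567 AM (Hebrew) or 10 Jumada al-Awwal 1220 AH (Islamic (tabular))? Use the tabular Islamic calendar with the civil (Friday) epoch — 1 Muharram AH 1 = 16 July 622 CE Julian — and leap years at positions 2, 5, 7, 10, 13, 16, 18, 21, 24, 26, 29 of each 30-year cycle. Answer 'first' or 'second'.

second

The two dates have Julian Day Numbers 2381016 and 2380540 respectively.
Since 2380540 < 2381016, the second date comes first.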